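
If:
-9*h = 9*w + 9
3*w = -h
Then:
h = -3/2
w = 1/2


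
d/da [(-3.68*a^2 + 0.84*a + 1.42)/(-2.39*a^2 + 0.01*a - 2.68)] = (1.9708*a^2 + 26.5124*a - 2.2654)/(5.7121*a^4 - 0.0478*a^3 + 12.8105*a^2 - 0.0536*a + 7.1824)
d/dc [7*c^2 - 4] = 14*c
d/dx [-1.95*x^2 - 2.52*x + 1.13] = -3.9*x - 2.52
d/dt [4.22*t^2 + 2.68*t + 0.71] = 8.44*t + 2.68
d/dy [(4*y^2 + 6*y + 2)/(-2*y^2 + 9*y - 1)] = 24*(2*y^2 - 1)/(4*y^4 - 36*y^3 + 85*y^2 - 18*y + 1)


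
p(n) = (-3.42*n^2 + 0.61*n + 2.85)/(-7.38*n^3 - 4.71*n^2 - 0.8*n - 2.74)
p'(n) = (0.61 - 6.84*n)/(-7.38*n^3 - 4.71*n^2 - 0.8*n - 2.74) + (-3.42*n^2 + 0.61*n + 2.85)*(22.14*n^2 + 9.42*n + 0.8)/(-7.38*n^3 - 4.71*n^2 - 0.8*n - 2.74)^2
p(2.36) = 0.12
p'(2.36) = -0.01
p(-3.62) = -0.15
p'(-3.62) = -0.05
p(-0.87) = 0.36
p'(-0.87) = -13.25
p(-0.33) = -0.84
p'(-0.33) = -1.02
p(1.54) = 0.10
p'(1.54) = 0.07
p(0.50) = -0.44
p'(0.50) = 1.46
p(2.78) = 0.11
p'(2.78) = -0.02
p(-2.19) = -0.28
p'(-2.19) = -0.15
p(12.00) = 0.04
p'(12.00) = -0.00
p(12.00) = 0.04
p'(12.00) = -0.00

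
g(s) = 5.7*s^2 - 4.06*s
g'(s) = 11.4*s - 4.06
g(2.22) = 19.08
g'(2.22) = 21.25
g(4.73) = 108.32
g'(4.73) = 49.86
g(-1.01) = 9.92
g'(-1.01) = -15.57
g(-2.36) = 41.33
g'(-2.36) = -30.96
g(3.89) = 70.46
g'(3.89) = 40.29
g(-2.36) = 41.33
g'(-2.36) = -30.96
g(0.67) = -0.16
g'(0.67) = 3.58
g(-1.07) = 10.87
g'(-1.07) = -16.26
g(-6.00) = 229.56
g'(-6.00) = -72.46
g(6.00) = 180.84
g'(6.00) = 64.34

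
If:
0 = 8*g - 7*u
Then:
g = 7*u/8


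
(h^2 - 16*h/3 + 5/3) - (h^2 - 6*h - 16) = 2*h/3 + 53/3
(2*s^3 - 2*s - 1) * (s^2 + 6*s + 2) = 2*s^5 + 12*s^4 + 2*s^3 - 13*s^2 - 10*s - 2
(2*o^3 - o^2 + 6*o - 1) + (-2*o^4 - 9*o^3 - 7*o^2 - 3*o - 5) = -2*o^4 - 7*o^3 - 8*o^2 + 3*o - 6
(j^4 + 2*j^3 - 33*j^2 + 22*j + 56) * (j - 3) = j^5 - j^4 - 39*j^3 + 121*j^2 - 10*j - 168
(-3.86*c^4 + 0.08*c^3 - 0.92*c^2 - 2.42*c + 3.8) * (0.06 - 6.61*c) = 25.5146*c^5 - 0.7604*c^4 + 6.086*c^3 + 15.941*c^2 - 25.2632*c + 0.228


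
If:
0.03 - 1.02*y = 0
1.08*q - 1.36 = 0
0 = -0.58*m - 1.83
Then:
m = -3.16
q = 1.26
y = 0.03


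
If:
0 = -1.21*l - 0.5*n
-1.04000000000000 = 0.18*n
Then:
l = 2.39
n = -5.78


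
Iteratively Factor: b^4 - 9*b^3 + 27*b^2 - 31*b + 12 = (b - 1)*(b^3 - 8*b^2 + 19*b - 12) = (b - 1)^2*(b^2 - 7*b + 12) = (b - 3)*(b - 1)^2*(b - 4)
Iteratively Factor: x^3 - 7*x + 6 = (x - 1)*(x^2 + x - 6) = (x - 2)*(x - 1)*(x + 3)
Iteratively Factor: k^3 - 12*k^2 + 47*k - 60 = (k - 3)*(k^2 - 9*k + 20) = (k - 5)*(k - 3)*(k - 4)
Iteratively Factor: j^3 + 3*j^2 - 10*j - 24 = (j + 2)*(j^2 + j - 12) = (j - 3)*(j + 2)*(j + 4)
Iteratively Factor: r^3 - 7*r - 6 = (r + 2)*(r^2 - 2*r - 3) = (r - 3)*(r + 2)*(r + 1)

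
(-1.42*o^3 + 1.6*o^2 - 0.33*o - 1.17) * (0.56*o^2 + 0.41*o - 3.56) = -0.7952*o^5 + 0.3138*o^4 + 5.5264*o^3 - 6.4865*o^2 + 0.6951*o + 4.1652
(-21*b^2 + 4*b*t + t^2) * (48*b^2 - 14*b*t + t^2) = -1008*b^4 + 486*b^3*t - 29*b^2*t^2 - 10*b*t^3 + t^4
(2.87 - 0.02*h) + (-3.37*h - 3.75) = -3.39*h - 0.88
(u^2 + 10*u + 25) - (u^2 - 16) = 10*u + 41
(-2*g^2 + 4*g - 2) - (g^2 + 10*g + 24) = -3*g^2 - 6*g - 26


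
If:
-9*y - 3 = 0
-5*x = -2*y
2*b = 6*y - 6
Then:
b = -4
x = -2/15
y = -1/3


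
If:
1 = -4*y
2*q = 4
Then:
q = 2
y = -1/4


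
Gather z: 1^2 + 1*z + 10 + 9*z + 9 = 10*z + 20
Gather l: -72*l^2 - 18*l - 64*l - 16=-72*l^2 - 82*l - 16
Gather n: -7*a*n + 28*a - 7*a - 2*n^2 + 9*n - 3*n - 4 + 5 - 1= 21*a - 2*n^2 + n*(6 - 7*a)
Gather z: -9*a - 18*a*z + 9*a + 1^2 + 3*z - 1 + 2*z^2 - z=2*z^2 + z*(2 - 18*a)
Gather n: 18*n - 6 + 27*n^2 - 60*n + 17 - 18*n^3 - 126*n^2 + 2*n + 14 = -18*n^3 - 99*n^2 - 40*n + 25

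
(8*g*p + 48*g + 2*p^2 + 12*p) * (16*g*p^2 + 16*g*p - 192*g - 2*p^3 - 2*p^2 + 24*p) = 128*g^2*p^3 + 896*g^2*p^2 - 768*g^2*p - 9216*g^2 + 16*g*p^4 + 112*g*p^3 - 96*g*p^2 - 1152*g*p - 4*p^5 - 28*p^4 + 24*p^3 + 288*p^2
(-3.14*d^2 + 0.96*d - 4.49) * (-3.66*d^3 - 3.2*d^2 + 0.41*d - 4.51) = 11.4924*d^5 + 6.5344*d^4 + 12.074*d^3 + 28.923*d^2 - 6.1705*d + 20.2499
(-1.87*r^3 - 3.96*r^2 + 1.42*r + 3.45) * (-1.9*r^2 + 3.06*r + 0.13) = 3.553*r^5 + 1.8018*r^4 - 15.0587*r^3 - 2.7246*r^2 + 10.7416*r + 0.4485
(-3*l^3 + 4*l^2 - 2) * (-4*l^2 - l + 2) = 12*l^5 - 13*l^4 - 10*l^3 + 16*l^2 + 2*l - 4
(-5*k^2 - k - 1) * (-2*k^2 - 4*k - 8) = 10*k^4 + 22*k^3 + 46*k^2 + 12*k + 8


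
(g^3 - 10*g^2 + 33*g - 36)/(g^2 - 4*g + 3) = (g^2 - 7*g + 12)/(g - 1)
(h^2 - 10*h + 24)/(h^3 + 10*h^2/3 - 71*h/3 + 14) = 3*(h^2 - 10*h + 24)/(3*h^3 + 10*h^2 - 71*h + 42)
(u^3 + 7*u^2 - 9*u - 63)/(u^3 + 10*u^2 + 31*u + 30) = (u^2 + 4*u - 21)/(u^2 + 7*u + 10)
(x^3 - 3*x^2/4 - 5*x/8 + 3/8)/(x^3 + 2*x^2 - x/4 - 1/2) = (4*x^2 - x - 3)/(2*(2*x^2 + 5*x + 2))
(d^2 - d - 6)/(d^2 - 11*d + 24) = (d + 2)/(d - 8)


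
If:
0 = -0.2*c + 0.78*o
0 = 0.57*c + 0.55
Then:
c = -0.96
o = -0.25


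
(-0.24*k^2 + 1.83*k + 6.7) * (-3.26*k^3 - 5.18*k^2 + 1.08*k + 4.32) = 0.7824*k^5 - 4.7226*k^4 - 31.5806*k^3 - 33.7664*k^2 + 15.1416*k + 28.944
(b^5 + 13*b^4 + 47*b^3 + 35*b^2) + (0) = b^5 + 13*b^4 + 47*b^3 + 35*b^2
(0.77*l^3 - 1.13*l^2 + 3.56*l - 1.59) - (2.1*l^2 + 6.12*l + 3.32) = 0.77*l^3 - 3.23*l^2 - 2.56*l - 4.91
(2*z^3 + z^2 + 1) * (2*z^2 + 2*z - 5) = 4*z^5 + 6*z^4 - 8*z^3 - 3*z^2 + 2*z - 5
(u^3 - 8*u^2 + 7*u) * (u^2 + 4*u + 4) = u^5 - 4*u^4 - 21*u^3 - 4*u^2 + 28*u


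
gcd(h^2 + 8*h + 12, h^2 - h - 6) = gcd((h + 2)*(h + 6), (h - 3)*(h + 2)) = h + 2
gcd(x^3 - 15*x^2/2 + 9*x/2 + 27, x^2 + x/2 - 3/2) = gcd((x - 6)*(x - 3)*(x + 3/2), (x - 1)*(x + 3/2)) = x + 3/2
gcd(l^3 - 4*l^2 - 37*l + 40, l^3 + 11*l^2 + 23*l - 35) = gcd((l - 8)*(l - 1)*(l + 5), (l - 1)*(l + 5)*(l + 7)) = l^2 + 4*l - 5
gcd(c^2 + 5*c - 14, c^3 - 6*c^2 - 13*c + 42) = c - 2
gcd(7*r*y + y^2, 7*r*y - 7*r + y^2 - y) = 7*r + y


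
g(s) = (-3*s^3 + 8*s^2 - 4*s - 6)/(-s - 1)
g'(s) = (-9*s^2 + 16*s - 4)/(-s - 1) + (-3*s^3 + 8*s^2 - 4*s - 6)/(-s - 1)^2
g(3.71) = 13.57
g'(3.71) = 11.67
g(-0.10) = 6.13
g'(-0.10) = -0.49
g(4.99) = 33.31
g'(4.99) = 19.19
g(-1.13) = 100.49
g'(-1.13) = 514.76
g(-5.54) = 170.00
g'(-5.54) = -43.80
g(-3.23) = 85.86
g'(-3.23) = -28.57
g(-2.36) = 64.29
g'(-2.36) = -20.29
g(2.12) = 2.28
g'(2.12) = 2.64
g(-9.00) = 358.12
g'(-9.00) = -64.86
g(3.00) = 6.75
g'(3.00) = 7.56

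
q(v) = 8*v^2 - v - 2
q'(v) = 16*v - 1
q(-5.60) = 254.48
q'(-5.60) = -90.60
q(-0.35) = -0.67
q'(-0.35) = -6.60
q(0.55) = -0.13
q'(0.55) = 7.80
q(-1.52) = 18.00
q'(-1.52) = -25.32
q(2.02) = 28.62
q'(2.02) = 31.32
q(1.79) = 21.84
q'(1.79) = 27.64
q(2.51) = 45.89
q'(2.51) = 39.16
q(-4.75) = 183.25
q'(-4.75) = -77.00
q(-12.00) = 1162.00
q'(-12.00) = -193.00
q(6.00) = 280.00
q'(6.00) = 95.00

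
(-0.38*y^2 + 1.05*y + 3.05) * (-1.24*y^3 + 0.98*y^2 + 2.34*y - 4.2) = 0.4712*y^5 - 1.6744*y^4 - 3.6422*y^3 + 7.042*y^2 + 2.727*y - 12.81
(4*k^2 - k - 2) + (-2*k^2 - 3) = 2*k^2 - k - 5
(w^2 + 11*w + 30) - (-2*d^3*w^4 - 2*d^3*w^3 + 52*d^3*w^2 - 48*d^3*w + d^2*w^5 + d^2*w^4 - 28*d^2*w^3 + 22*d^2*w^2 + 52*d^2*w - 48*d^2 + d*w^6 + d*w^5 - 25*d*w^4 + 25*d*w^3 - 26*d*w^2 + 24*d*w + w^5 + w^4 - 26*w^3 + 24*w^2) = 2*d^3*w^4 + 2*d^3*w^3 - 52*d^3*w^2 + 48*d^3*w - d^2*w^5 - d^2*w^4 + 28*d^2*w^3 - 22*d^2*w^2 - 52*d^2*w + 48*d^2 - d*w^6 - d*w^5 + 25*d*w^4 - 25*d*w^3 + 26*d*w^2 - 24*d*w - w^5 - w^4 + 26*w^3 - 23*w^2 + 11*w + 30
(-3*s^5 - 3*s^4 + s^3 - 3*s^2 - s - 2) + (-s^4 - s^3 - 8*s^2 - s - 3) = -3*s^5 - 4*s^4 - 11*s^2 - 2*s - 5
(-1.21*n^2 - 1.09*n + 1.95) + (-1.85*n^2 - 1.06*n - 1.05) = -3.06*n^2 - 2.15*n + 0.9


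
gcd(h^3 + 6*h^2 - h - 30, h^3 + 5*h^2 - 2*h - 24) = h^2 + h - 6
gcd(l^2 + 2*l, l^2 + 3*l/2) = l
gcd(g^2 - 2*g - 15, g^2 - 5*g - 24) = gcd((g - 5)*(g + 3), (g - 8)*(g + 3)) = g + 3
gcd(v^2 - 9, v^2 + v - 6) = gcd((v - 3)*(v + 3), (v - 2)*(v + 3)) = v + 3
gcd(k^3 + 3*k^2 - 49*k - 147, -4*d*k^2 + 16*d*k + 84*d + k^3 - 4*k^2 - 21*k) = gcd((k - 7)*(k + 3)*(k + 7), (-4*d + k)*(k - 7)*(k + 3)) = k^2 - 4*k - 21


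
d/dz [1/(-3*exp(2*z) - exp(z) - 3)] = (6*exp(z) + 1)*exp(z)/(3*exp(2*z) + exp(z) + 3)^2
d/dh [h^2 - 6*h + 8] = 2*h - 6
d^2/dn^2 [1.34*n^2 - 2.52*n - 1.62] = 2.68000000000000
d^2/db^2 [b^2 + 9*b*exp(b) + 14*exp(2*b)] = 9*b*exp(b) + 56*exp(2*b) + 18*exp(b) + 2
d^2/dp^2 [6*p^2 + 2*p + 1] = 12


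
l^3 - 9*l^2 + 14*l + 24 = (l - 6)*(l - 4)*(l + 1)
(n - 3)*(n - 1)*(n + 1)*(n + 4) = n^4 + n^3 - 13*n^2 - n + 12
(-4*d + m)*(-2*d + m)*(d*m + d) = 8*d^3*m + 8*d^3 - 6*d^2*m^2 - 6*d^2*m + d*m^3 + d*m^2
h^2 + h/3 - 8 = (h - 8/3)*(h + 3)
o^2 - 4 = (o - 2)*(o + 2)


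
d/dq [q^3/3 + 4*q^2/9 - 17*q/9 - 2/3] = q^2 + 8*q/9 - 17/9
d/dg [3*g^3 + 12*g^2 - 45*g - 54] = 9*g^2 + 24*g - 45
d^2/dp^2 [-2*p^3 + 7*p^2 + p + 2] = 14 - 12*p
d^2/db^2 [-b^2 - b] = -2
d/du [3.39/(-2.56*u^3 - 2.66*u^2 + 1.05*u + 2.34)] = (26.0352*u^2 + 18.0348*u - 3.5595)/(2.56*u^3 + 2.66*u^2 - 1.05*u - 2.34)^2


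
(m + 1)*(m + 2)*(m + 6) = m^3 + 9*m^2 + 20*m + 12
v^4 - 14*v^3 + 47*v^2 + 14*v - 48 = (v - 8)*(v - 6)*(v - 1)*(v + 1)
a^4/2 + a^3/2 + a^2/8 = a^2*(a/2 + 1/4)*(a + 1/2)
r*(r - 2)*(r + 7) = r^3 + 5*r^2 - 14*r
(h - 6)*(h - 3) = h^2 - 9*h + 18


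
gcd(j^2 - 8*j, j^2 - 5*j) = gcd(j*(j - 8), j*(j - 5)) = j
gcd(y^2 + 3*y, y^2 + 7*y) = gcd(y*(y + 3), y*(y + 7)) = y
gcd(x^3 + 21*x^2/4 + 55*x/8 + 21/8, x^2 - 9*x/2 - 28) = x + 7/2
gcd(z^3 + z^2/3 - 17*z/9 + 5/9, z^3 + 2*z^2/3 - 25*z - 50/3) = 1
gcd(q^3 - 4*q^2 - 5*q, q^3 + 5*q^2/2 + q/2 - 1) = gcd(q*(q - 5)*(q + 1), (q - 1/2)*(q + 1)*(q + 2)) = q + 1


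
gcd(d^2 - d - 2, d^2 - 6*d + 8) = d - 2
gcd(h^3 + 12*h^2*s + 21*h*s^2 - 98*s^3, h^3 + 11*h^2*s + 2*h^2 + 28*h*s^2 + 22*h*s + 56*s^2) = h + 7*s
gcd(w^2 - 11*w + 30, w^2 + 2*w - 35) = w - 5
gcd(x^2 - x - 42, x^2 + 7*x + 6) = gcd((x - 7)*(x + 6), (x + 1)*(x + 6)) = x + 6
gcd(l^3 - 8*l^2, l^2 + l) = l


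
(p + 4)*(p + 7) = p^2 + 11*p + 28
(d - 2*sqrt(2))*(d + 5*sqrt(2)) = d^2 + 3*sqrt(2)*d - 20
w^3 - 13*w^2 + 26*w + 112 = (w - 8)*(w - 7)*(w + 2)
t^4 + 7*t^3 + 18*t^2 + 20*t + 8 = (t + 1)*(t + 2)^3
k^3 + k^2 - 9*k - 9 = (k - 3)*(k + 1)*(k + 3)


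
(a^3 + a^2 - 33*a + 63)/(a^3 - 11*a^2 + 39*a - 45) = (a + 7)/(a - 5)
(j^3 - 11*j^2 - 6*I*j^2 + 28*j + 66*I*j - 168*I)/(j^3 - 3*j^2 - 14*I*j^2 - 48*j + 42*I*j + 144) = (j^2 - 11*j + 28)/(j^2 - j*(3 + 8*I) + 24*I)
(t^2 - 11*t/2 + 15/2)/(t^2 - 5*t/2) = (t - 3)/t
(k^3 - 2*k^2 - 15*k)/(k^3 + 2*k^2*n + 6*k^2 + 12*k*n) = (k^2 - 2*k - 15)/(k^2 + 2*k*n + 6*k + 12*n)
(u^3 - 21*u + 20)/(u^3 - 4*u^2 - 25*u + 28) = (u^2 + u - 20)/(u^2 - 3*u - 28)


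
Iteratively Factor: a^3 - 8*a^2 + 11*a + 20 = (a - 5)*(a^2 - 3*a - 4) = (a - 5)*(a - 4)*(a + 1)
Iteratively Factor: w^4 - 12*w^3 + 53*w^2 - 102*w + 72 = (w - 3)*(w^3 - 9*w^2 + 26*w - 24) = (w - 3)^2*(w^2 - 6*w + 8) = (w - 3)^2*(w - 2)*(w - 4)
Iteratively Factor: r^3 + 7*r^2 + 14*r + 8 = (r + 1)*(r^2 + 6*r + 8) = (r + 1)*(r + 4)*(r + 2)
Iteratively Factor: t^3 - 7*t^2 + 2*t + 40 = (t - 5)*(t^2 - 2*t - 8) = (t - 5)*(t - 4)*(t + 2)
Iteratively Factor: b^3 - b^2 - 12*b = (b)*(b^2 - b - 12) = b*(b - 4)*(b + 3)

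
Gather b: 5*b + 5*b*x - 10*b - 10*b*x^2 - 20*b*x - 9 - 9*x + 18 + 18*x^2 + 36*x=b*(-10*x^2 - 15*x - 5) + 18*x^2 + 27*x + 9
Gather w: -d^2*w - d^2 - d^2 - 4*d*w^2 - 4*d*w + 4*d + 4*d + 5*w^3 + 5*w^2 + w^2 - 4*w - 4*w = -2*d^2 + 8*d + 5*w^3 + w^2*(6 - 4*d) + w*(-d^2 - 4*d - 8)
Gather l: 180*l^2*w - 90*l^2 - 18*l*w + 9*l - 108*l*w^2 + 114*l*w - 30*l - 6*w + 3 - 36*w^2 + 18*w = l^2*(180*w - 90) + l*(-108*w^2 + 96*w - 21) - 36*w^2 + 12*w + 3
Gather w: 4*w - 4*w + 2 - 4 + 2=0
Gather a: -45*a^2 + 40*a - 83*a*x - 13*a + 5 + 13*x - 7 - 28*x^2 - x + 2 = -45*a^2 + a*(27 - 83*x) - 28*x^2 + 12*x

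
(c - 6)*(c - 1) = c^2 - 7*c + 6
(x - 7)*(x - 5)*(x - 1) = x^3 - 13*x^2 + 47*x - 35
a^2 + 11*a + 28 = (a + 4)*(a + 7)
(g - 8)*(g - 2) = g^2 - 10*g + 16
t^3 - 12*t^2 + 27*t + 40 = (t - 8)*(t - 5)*(t + 1)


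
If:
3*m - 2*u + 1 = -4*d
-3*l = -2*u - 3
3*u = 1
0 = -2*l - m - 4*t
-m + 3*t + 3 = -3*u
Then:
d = -85/84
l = 11/9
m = 26/21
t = -58/63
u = 1/3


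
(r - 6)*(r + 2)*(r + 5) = r^3 + r^2 - 32*r - 60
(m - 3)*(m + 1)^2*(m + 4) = m^4 + 3*m^3 - 9*m^2 - 23*m - 12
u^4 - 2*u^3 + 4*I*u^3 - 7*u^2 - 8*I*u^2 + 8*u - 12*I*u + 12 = (u - 3)*(u + 1)*(u + 2*I)^2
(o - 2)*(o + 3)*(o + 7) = o^3 + 8*o^2 + o - 42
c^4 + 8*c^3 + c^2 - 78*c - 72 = (c - 3)*(c + 1)*(c + 4)*(c + 6)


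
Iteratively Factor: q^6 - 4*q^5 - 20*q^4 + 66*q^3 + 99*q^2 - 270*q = (q - 2)*(q^5 - 2*q^4 - 24*q^3 + 18*q^2 + 135*q) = (q - 3)*(q - 2)*(q^4 + q^3 - 21*q^2 - 45*q) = (q - 3)*(q - 2)*(q + 3)*(q^3 - 2*q^2 - 15*q) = (q - 3)*(q - 2)*(q + 3)^2*(q^2 - 5*q) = q*(q - 3)*(q - 2)*(q + 3)^2*(q - 5)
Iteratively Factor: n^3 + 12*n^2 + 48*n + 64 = (n + 4)*(n^2 + 8*n + 16) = (n + 4)^2*(n + 4)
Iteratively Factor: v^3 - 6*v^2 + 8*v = (v - 4)*(v^2 - 2*v) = v*(v - 4)*(v - 2)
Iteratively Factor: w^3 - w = (w - 1)*(w^2 + w) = (w - 1)*(w + 1)*(w)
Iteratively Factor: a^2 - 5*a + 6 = (a - 2)*(a - 3)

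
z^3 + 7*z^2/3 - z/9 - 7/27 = (z - 1/3)*(z + 1/3)*(z + 7/3)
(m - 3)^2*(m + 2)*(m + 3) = m^4 - m^3 - 15*m^2 + 9*m + 54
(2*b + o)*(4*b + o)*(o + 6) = 8*b^2*o + 48*b^2 + 6*b*o^2 + 36*b*o + o^3 + 6*o^2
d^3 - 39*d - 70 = (d - 7)*(d + 2)*(d + 5)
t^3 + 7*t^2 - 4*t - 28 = (t - 2)*(t + 2)*(t + 7)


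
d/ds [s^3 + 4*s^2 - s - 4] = 3*s^2 + 8*s - 1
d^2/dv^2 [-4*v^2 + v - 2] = -8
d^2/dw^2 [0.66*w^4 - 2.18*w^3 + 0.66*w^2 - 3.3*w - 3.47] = 7.92*w^2 - 13.08*w + 1.32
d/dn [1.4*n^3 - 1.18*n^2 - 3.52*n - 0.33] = 4.2*n^2 - 2.36*n - 3.52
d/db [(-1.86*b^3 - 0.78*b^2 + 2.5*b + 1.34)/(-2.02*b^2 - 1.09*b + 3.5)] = (3.7572*b^4 + 4.0548*b^3 - 13.6298*b^2 - 0.0464000000000002*b + 10.2106)/(4.0804*b^4 + 4.4036*b^3 - 12.9519*b^2 - 7.63*b + 12.25)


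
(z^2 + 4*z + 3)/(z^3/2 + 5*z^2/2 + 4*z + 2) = 2*(z + 3)/(z^2 + 4*z + 4)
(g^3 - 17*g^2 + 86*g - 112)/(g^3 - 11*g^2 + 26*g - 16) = (g - 7)/(g - 1)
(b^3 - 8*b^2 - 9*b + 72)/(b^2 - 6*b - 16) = (b^2 - 9)/(b + 2)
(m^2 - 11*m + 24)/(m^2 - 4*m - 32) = (m - 3)/(m + 4)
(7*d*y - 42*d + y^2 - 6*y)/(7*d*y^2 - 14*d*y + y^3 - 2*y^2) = (y - 6)/(y*(y - 2))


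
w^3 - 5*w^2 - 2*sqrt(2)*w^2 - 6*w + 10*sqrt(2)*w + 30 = (w - 5)*(w - 3*sqrt(2))*(w + sqrt(2))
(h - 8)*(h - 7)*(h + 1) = h^3 - 14*h^2 + 41*h + 56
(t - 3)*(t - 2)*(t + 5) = t^3 - 19*t + 30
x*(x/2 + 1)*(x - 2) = x^3/2 - 2*x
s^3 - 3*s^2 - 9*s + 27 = (s - 3)^2*(s + 3)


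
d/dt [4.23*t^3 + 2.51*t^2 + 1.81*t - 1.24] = 12.69*t^2 + 5.02*t + 1.81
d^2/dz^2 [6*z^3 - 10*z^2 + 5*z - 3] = 36*z - 20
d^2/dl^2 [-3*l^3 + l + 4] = -18*l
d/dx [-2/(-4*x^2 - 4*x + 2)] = 2*(-2*x - 1)/(2*x^2 + 2*x - 1)^2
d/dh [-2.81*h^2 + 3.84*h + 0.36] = 3.84 - 5.62*h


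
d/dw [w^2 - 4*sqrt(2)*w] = 2*w - 4*sqrt(2)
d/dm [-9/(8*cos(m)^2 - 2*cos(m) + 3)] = 18*(1 - 8*cos(m))*sin(m)/(8*cos(m)^2 - 2*cos(m) + 3)^2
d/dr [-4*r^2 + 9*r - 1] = 9 - 8*r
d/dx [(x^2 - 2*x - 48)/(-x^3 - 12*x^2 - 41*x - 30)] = (x^2 - 16*x - 53)/(x^4 + 12*x^3 + 46*x^2 + 60*x + 25)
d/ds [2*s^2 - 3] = 4*s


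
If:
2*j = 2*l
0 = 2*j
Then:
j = 0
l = 0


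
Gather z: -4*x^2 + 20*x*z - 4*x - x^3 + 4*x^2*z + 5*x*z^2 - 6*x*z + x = -x^3 - 4*x^2 + 5*x*z^2 - 3*x + z*(4*x^2 + 14*x)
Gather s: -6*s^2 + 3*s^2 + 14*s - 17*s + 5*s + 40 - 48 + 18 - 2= -3*s^2 + 2*s + 8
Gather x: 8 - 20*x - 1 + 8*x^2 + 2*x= 8*x^2 - 18*x + 7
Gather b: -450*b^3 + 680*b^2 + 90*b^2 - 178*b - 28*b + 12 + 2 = -450*b^3 + 770*b^2 - 206*b + 14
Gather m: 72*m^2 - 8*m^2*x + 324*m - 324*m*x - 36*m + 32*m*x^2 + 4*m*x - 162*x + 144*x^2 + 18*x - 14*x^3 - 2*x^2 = m^2*(72 - 8*x) + m*(32*x^2 - 320*x + 288) - 14*x^3 + 142*x^2 - 144*x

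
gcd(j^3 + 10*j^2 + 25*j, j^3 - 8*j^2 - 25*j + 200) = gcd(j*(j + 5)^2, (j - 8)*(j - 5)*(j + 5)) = j + 5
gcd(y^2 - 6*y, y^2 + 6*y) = y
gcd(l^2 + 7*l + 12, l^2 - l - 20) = l + 4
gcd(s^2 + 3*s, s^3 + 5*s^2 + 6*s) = s^2 + 3*s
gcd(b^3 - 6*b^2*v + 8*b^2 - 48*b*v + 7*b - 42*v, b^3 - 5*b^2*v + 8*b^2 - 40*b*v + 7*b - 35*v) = b^2 + 8*b + 7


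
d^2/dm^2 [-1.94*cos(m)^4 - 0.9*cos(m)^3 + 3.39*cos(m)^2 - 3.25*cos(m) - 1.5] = 31.04*cos(m)^4 + 8.1*cos(m)^3 - 36.84*cos(m)^2 - 2.15*cos(m) + 6.78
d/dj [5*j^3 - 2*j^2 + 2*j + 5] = 15*j^2 - 4*j + 2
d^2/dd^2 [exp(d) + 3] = exp(d)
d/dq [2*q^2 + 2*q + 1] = 4*q + 2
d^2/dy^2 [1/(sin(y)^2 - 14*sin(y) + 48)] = 2*(-2*sin(y)^4 + 21*sin(y)^3 + sin(y)^2 - 378*sin(y) + 148)/(sin(y)^2 - 14*sin(y) + 48)^3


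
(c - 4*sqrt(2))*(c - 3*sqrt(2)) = c^2 - 7*sqrt(2)*c + 24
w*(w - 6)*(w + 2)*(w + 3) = w^4 - w^3 - 24*w^2 - 36*w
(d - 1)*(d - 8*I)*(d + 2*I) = d^3 - d^2 - 6*I*d^2 + 16*d + 6*I*d - 16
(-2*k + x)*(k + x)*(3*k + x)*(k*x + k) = -6*k^4*x - 6*k^4 - 5*k^3*x^2 - 5*k^3*x + 2*k^2*x^3 + 2*k^2*x^2 + k*x^4 + k*x^3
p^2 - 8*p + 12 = (p - 6)*(p - 2)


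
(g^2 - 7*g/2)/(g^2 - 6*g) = (g - 7/2)/(g - 6)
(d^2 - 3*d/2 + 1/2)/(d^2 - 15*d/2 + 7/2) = (d - 1)/(d - 7)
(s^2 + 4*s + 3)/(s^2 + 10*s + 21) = (s + 1)/(s + 7)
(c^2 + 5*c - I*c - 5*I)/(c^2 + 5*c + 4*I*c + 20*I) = (c - I)/(c + 4*I)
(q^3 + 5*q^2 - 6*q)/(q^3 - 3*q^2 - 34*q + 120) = q*(q - 1)/(q^2 - 9*q + 20)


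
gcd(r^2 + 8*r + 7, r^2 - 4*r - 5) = r + 1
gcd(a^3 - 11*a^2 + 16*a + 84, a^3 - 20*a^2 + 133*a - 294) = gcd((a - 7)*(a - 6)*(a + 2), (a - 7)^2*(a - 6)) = a^2 - 13*a + 42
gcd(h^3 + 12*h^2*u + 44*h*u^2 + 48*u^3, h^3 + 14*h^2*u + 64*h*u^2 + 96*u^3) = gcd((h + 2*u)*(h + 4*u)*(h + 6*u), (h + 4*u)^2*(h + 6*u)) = h^2 + 10*h*u + 24*u^2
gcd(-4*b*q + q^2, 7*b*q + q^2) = q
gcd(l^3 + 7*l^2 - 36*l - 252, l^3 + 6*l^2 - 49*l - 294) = l^2 + 13*l + 42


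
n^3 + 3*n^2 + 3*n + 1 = (n + 1)^3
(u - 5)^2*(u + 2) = u^3 - 8*u^2 + 5*u + 50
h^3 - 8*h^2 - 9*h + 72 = (h - 8)*(h - 3)*(h + 3)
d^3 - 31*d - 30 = (d - 6)*(d + 1)*(d + 5)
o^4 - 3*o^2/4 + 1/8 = (o - 1/2)*(o + 1/2)*(o - sqrt(2)/2)*(o + sqrt(2)/2)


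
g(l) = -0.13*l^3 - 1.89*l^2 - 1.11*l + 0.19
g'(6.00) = -37.83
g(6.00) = -102.59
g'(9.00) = -66.72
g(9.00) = -257.66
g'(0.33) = -2.40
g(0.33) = -0.39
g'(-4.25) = 7.91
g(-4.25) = -19.25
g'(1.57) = -8.01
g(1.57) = -6.71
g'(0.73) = -4.08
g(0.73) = -1.68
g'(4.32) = -24.72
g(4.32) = -50.36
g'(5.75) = -35.74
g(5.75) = -93.39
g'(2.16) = -11.09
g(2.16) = -12.34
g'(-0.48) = 0.61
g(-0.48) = 0.30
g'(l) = -0.39*l^2 - 3.78*l - 1.11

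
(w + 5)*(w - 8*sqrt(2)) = w^2 - 8*sqrt(2)*w + 5*w - 40*sqrt(2)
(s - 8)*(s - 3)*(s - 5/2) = s^3 - 27*s^2/2 + 103*s/2 - 60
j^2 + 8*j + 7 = (j + 1)*(j + 7)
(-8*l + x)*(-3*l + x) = 24*l^2 - 11*l*x + x^2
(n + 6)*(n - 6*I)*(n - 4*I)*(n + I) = n^4 + 6*n^3 - 9*I*n^3 - 14*n^2 - 54*I*n^2 - 84*n - 24*I*n - 144*I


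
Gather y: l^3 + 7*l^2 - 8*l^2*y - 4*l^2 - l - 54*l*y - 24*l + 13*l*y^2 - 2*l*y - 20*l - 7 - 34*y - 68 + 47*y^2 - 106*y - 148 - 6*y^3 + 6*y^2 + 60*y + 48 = l^3 + 3*l^2 - 45*l - 6*y^3 + y^2*(13*l + 53) + y*(-8*l^2 - 56*l - 80) - 175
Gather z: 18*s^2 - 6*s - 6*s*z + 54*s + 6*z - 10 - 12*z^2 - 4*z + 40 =18*s^2 + 48*s - 12*z^2 + z*(2 - 6*s) + 30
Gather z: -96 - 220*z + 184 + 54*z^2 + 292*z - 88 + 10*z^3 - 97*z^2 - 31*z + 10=10*z^3 - 43*z^2 + 41*z + 10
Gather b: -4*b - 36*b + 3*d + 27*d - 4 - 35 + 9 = -40*b + 30*d - 30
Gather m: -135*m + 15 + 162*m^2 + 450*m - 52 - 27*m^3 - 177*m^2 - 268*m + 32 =-27*m^3 - 15*m^2 + 47*m - 5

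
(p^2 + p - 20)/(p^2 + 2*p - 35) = (p^2 + p - 20)/(p^2 + 2*p - 35)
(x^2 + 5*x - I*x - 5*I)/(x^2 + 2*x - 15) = (x - I)/(x - 3)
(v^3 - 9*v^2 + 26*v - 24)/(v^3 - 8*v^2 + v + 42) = (v^2 - 6*v + 8)/(v^2 - 5*v - 14)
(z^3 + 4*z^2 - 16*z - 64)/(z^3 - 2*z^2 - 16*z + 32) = (z + 4)/(z - 2)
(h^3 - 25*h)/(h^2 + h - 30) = h*(h + 5)/(h + 6)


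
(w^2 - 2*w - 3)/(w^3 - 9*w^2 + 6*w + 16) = (w - 3)/(w^2 - 10*w + 16)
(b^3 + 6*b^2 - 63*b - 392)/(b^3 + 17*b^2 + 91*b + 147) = (b - 8)/(b + 3)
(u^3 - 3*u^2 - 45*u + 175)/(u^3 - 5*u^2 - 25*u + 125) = (u + 7)/(u + 5)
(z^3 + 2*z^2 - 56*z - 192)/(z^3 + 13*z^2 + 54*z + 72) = (z - 8)/(z + 3)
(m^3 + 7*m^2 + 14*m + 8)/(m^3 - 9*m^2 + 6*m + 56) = (m^2 + 5*m + 4)/(m^2 - 11*m + 28)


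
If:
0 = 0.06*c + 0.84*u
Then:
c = -14.0*u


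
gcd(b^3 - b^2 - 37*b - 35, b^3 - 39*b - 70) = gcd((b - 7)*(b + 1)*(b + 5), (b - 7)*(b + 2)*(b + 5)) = b^2 - 2*b - 35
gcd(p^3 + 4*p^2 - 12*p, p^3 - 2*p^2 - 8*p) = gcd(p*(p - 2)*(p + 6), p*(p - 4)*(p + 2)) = p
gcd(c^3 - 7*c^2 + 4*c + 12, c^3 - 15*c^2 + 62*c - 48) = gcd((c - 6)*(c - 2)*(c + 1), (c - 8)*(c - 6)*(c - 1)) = c - 6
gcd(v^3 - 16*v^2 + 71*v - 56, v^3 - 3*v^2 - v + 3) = v - 1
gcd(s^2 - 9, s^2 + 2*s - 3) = s + 3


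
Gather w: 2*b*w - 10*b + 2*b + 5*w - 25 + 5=-8*b + w*(2*b + 5) - 20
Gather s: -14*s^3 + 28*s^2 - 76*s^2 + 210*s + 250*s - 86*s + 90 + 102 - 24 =-14*s^3 - 48*s^2 + 374*s + 168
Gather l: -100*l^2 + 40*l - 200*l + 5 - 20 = -100*l^2 - 160*l - 15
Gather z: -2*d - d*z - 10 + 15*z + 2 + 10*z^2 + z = -2*d + 10*z^2 + z*(16 - d) - 8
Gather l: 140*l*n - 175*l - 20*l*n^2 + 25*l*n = l*(-20*n^2 + 165*n - 175)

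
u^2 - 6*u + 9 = (u - 3)^2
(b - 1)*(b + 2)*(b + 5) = b^3 + 6*b^2 + 3*b - 10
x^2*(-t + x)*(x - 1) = -t*x^3 + t*x^2 + x^4 - x^3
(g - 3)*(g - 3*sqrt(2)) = g^2 - 3*sqrt(2)*g - 3*g + 9*sqrt(2)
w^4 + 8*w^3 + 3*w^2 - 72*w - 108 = (w - 3)*(w + 2)*(w + 3)*(w + 6)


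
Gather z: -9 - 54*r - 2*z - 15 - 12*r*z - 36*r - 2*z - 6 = -90*r + z*(-12*r - 4) - 30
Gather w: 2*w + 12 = 2*w + 12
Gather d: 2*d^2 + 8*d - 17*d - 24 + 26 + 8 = 2*d^2 - 9*d + 10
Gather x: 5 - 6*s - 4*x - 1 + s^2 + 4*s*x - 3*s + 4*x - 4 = s^2 + 4*s*x - 9*s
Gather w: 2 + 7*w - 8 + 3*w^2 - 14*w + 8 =3*w^2 - 7*w + 2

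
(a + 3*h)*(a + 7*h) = a^2 + 10*a*h + 21*h^2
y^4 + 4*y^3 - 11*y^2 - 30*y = y*(y - 3)*(y + 2)*(y + 5)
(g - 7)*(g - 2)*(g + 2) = g^3 - 7*g^2 - 4*g + 28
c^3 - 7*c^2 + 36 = (c - 6)*(c - 3)*(c + 2)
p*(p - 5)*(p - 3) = p^3 - 8*p^2 + 15*p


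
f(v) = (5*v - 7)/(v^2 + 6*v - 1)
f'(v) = (-2*v - 6)*(5*v - 7)/(v^2 + 6*v - 1)^2 + 5/(v^2 + 6*v - 1) = (-5*v^2 + 14*v + 37)/(v^4 + 12*v^3 + 34*v^2 - 12*v + 1)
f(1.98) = 0.20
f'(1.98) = 0.21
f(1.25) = -0.09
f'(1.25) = 0.72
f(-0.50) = 2.53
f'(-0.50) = 2.04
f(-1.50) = 1.87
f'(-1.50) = 0.08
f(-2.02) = 1.89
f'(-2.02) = -0.14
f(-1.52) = 1.87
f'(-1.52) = 0.07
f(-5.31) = 7.19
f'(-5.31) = -8.20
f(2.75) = 0.29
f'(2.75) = 0.07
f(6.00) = 0.32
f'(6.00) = -0.01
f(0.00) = 7.00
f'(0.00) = 37.00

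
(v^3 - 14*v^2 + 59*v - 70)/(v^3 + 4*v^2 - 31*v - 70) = (v^2 - 9*v + 14)/(v^2 + 9*v + 14)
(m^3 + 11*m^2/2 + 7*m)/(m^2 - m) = (m^2 + 11*m/2 + 7)/(m - 1)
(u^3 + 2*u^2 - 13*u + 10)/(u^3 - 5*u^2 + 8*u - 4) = (u + 5)/(u - 2)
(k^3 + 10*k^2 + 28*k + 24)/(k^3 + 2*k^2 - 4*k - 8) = (k + 6)/(k - 2)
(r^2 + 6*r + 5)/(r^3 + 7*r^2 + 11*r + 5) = 1/(r + 1)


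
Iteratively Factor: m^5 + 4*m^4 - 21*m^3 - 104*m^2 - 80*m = (m)*(m^4 + 4*m^3 - 21*m^2 - 104*m - 80) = m*(m - 5)*(m^3 + 9*m^2 + 24*m + 16) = m*(m - 5)*(m + 1)*(m^2 + 8*m + 16) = m*(m - 5)*(m + 1)*(m + 4)*(m + 4)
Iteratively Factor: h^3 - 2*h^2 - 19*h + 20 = (h - 1)*(h^2 - h - 20) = (h - 5)*(h - 1)*(h + 4)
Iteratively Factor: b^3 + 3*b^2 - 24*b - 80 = (b + 4)*(b^2 - b - 20) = (b - 5)*(b + 4)*(b + 4)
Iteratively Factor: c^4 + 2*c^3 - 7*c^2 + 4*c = (c)*(c^3 + 2*c^2 - 7*c + 4) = c*(c - 1)*(c^2 + 3*c - 4) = c*(c - 1)*(c + 4)*(c - 1)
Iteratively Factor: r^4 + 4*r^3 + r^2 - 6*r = (r - 1)*(r^3 + 5*r^2 + 6*r) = (r - 1)*(r + 3)*(r^2 + 2*r) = (r - 1)*(r + 2)*(r + 3)*(r)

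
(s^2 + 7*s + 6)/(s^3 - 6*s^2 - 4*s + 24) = (s^2 + 7*s + 6)/(s^3 - 6*s^2 - 4*s + 24)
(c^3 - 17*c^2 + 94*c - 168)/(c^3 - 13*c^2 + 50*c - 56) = (c - 6)/(c - 2)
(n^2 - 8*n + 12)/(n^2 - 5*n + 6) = (n - 6)/(n - 3)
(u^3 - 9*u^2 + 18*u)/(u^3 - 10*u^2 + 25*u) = (u^2 - 9*u + 18)/(u^2 - 10*u + 25)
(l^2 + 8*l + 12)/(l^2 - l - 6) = (l + 6)/(l - 3)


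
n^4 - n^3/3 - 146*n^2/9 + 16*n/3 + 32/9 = (n - 4)*(n - 2/3)*(n + 1/3)*(n + 4)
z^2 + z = z*(z + 1)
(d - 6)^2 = d^2 - 12*d + 36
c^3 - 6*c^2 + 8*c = c*(c - 4)*(c - 2)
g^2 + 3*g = g*(g + 3)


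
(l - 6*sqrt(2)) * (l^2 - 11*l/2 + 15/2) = l^3 - 6*sqrt(2)*l^2 - 11*l^2/2 + 15*l/2 + 33*sqrt(2)*l - 45*sqrt(2)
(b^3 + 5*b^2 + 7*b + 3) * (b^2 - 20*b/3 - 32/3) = b^5 - 5*b^4/3 - 37*b^3 - 97*b^2 - 284*b/3 - 32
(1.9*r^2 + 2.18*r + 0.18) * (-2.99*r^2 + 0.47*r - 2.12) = -5.681*r^4 - 5.6252*r^3 - 3.5416*r^2 - 4.537*r - 0.3816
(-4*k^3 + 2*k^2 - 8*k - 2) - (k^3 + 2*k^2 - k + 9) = -5*k^3 - 7*k - 11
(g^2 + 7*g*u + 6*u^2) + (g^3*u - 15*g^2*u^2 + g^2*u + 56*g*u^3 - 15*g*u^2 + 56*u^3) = g^3*u - 15*g^2*u^2 + g^2*u + g^2 + 56*g*u^3 - 15*g*u^2 + 7*g*u + 56*u^3 + 6*u^2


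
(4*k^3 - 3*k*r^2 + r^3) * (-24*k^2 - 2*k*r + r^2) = -96*k^5 - 8*k^4*r + 76*k^3*r^2 - 18*k^2*r^3 - 5*k*r^4 + r^5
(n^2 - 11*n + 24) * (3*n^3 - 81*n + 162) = 3*n^5 - 33*n^4 - 9*n^3 + 1053*n^2 - 3726*n + 3888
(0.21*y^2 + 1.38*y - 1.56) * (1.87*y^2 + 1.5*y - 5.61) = 0.3927*y^4 + 2.8956*y^3 - 2.0253*y^2 - 10.0818*y + 8.7516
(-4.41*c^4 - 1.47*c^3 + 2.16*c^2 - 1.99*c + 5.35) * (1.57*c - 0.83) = -6.9237*c^5 + 1.3524*c^4 + 4.6113*c^3 - 4.9171*c^2 + 10.0512*c - 4.4405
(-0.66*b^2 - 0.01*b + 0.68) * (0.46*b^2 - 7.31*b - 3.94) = -0.3036*b^4 + 4.82*b^3 + 2.9863*b^2 - 4.9314*b - 2.6792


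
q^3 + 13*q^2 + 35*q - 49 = (q - 1)*(q + 7)^2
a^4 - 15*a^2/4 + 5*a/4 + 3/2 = (a - 3/2)*(a - 1)*(a + 1/2)*(a + 2)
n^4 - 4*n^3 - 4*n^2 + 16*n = n*(n - 4)*(n - 2)*(n + 2)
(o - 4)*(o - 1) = o^2 - 5*o + 4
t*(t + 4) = t^2 + 4*t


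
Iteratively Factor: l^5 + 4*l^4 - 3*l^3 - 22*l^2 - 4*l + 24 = (l - 1)*(l^4 + 5*l^3 + 2*l^2 - 20*l - 24) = (l - 1)*(l + 3)*(l^3 + 2*l^2 - 4*l - 8) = (l - 1)*(l + 2)*(l + 3)*(l^2 - 4) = (l - 2)*(l - 1)*(l + 2)*(l + 3)*(l + 2)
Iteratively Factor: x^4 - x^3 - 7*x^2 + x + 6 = (x + 1)*(x^3 - 2*x^2 - 5*x + 6) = (x - 1)*(x + 1)*(x^2 - x - 6) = (x - 3)*(x - 1)*(x + 1)*(x + 2)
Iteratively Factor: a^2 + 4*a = (a + 4)*(a)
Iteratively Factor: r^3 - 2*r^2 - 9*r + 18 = (r - 3)*(r^2 + r - 6) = (r - 3)*(r - 2)*(r + 3)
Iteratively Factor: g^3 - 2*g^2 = (g)*(g^2 - 2*g) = g*(g - 2)*(g)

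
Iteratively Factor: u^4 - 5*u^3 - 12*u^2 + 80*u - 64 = (u - 1)*(u^3 - 4*u^2 - 16*u + 64) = (u - 4)*(u - 1)*(u^2 - 16) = (u - 4)*(u - 1)*(u + 4)*(u - 4)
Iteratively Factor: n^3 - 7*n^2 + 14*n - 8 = (n - 4)*(n^2 - 3*n + 2) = (n - 4)*(n - 2)*(n - 1)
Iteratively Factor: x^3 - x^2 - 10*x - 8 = (x + 2)*(x^2 - 3*x - 4) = (x + 1)*(x + 2)*(x - 4)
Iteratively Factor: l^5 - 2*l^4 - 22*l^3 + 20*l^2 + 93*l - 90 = (l + 3)*(l^4 - 5*l^3 - 7*l^2 + 41*l - 30) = (l - 1)*(l + 3)*(l^3 - 4*l^2 - 11*l + 30) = (l - 5)*(l - 1)*(l + 3)*(l^2 + l - 6) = (l - 5)*(l - 2)*(l - 1)*(l + 3)*(l + 3)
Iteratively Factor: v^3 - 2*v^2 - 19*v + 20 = (v + 4)*(v^2 - 6*v + 5) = (v - 5)*(v + 4)*(v - 1)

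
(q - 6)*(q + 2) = q^2 - 4*q - 12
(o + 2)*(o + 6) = o^2 + 8*o + 12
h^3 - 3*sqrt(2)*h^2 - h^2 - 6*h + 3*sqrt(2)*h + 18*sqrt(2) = (h - 3)*(h + 2)*(h - 3*sqrt(2))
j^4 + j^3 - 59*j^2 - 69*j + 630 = (j - 7)*(j - 3)*(j + 5)*(j + 6)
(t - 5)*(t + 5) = t^2 - 25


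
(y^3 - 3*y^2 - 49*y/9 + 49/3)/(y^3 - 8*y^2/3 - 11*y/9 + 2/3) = (9*y^2 - 49)/(9*y^2 + 3*y - 2)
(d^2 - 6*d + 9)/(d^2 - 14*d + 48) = (d^2 - 6*d + 9)/(d^2 - 14*d + 48)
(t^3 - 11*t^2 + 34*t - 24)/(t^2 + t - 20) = (t^2 - 7*t + 6)/(t + 5)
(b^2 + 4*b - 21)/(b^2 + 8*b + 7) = (b - 3)/(b + 1)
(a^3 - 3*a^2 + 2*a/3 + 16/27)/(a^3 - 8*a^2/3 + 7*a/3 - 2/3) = (9*a^2 - 21*a - 8)/(9*(a^2 - 2*a + 1))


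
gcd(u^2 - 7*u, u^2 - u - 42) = u - 7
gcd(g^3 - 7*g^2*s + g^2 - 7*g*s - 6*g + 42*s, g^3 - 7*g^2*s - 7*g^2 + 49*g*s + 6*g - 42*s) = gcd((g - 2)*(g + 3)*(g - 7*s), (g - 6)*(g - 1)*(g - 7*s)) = -g + 7*s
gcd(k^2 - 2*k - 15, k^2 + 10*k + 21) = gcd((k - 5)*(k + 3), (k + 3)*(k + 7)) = k + 3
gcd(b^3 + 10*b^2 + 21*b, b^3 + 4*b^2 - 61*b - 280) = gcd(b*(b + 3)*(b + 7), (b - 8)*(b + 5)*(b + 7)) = b + 7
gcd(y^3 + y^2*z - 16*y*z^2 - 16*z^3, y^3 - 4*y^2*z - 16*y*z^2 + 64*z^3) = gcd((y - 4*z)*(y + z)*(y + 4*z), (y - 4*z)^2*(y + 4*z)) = y^2 - 16*z^2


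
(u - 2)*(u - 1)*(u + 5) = u^3 + 2*u^2 - 13*u + 10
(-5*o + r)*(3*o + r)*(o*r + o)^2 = -15*o^4*r^2 - 30*o^4*r - 15*o^4 - 2*o^3*r^3 - 4*o^3*r^2 - 2*o^3*r + o^2*r^4 + 2*o^2*r^3 + o^2*r^2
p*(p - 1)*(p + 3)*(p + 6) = p^4 + 8*p^3 + 9*p^2 - 18*p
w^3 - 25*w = w*(w - 5)*(w + 5)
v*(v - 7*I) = v^2 - 7*I*v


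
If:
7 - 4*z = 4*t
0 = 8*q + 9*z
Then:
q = -9*z/8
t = 7/4 - z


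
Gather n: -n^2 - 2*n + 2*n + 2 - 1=1 - n^2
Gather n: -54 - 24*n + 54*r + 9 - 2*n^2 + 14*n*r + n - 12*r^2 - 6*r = -2*n^2 + n*(14*r - 23) - 12*r^2 + 48*r - 45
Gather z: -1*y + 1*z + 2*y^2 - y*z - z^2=2*y^2 - y - z^2 + z*(1 - y)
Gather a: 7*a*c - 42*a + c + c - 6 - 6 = a*(7*c - 42) + 2*c - 12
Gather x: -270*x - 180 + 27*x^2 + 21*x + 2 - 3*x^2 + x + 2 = 24*x^2 - 248*x - 176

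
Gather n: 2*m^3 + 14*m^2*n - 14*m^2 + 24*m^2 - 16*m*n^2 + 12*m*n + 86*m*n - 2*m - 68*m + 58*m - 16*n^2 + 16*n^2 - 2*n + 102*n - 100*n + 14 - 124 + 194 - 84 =2*m^3 + 10*m^2 - 16*m*n^2 - 12*m + n*(14*m^2 + 98*m)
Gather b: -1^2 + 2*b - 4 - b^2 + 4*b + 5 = -b^2 + 6*b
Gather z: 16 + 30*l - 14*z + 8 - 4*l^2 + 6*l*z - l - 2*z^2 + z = -4*l^2 + 29*l - 2*z^2 + z*(6*l - 13) + 24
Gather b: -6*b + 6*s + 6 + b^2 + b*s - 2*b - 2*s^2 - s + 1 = b^2 + b*(s - 8) - 2*s^2 + 5*s + 7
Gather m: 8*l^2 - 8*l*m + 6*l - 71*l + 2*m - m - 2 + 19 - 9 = 8*l^2 - 65*l + m*(1 - 8*l) + 8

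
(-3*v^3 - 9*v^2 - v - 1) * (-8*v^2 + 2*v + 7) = 24*v^5 + 66*v^4 - 31*v^3 - 57*v^2 - 9*v - 7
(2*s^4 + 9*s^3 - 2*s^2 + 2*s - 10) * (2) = 4*s^4 + 18*s^3 - 4*s^2 + 4*s - 20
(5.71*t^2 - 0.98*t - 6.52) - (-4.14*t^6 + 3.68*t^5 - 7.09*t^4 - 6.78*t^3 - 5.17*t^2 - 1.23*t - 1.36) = 4.14*t^6 - 3.68*t^5 + 7.09*t^4 + 6.78*t^3 + 10.88*t^2 + 0.25*t - 5.16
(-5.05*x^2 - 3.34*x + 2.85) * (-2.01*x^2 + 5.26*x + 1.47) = 10.1505*x^4 - 19.8496*x^3 - 30.7204*x^2 + 10.0812*x + 4.1895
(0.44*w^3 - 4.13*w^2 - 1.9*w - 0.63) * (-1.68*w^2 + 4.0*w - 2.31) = -0.7392*w^5 + 8.6984*w^4 - 14.3444*w^3 + 2.9987*w^2 + 1.869*w + 1.4553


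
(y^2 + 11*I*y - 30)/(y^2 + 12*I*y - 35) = (y + 6*I)/(y + 7*I)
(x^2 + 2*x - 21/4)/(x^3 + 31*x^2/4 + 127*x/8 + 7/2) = 2*(2*x - 3)/(4*x^2 + 17*x + 4)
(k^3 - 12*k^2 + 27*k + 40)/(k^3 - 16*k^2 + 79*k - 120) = (k + 1)/(k - 3)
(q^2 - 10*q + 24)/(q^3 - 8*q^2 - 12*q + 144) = (q - 4)/(q^2 - 2*q - 24)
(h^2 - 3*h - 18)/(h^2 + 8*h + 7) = (h^2 - 3*h - 18)/(h^2 + 8*h + 7)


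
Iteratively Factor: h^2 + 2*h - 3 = (h - 1)*(h + 3)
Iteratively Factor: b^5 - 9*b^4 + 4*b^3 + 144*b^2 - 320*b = (b)*(b^4 - 9*b^3 + 4*b^2 + 144*b - 320) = b*(b - 4)*(b^3 - 5*b^2 - 16*b + 80) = b*(b - 5)*(b - 4)*(b^2 - 16) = b*(b - 5)*(b - 4)^2*(b + 4)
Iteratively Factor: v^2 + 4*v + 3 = (v + 1)*(v + 3)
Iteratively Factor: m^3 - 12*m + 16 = (m - 2)*(m^2 + 2*m - 8) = (m - 2)^2*(m + 4)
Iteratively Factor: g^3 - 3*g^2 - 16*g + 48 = (g - 4)*(g^2 + g - 12) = (g - 4)*(g + 4)*(g - 3)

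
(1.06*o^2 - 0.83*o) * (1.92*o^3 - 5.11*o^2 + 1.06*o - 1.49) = 2.0352*o^5 - 7.0102*o^4 + 5.3649*o^3 - 2.4592*o^2 + 1.2367*o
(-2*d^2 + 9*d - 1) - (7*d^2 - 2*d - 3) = -9*d^2 + 11*d + 2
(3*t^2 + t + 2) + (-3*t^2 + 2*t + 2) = 3*t + 4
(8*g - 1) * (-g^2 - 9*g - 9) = -8*g^3 - 71*g^2 - 63*g + 9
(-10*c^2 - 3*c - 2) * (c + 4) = -10*c^3 - 43*c^2 - 14*c - 8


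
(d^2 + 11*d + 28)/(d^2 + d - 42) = (d + 4)/(d - 6)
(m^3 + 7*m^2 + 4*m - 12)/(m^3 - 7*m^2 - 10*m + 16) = (m + 6)/(m - 8)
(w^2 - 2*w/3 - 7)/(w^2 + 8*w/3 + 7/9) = 3*(w - 3)/(3*w + 1)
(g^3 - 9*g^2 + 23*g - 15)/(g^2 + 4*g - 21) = (g^2 - 6*g + 5)/(g + 7)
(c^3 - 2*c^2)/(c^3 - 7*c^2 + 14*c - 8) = c^2/(c^2 - 5*c + 4)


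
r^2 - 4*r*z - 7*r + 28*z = (r - 7)*(r - 4*z)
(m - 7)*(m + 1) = m^2 - 6*m - 7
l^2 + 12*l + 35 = (l + 5)*(l + 7)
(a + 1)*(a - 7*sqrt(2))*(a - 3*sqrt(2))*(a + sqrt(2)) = a^4 - 9*sqrt(2)*a^3 + a^3 - 9*sqrt(2)*a^2 + 22*a^2 + 22*a + 42*sqrt(2)*a + 42*sqrt(2)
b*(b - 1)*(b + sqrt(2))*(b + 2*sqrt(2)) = b^4 - b^3 + 3*sqrt(2)*b^3 - 3*sqrt(2)*b^2 + 4*b^2 - 4*b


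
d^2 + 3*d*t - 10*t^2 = (d - 2*t)*(d + 5*t)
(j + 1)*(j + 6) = j^2 + 7*j + 6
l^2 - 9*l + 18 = (l - 6)*(l - 3)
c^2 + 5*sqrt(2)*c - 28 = (c - 2*sqrt(2))*(c + 7*sqrt(2))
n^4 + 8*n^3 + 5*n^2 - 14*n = n*(n - 1)*(n + 2)*(n + 7)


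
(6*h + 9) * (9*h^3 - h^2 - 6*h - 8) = 54*h^4 + 75*h^3 - 45*h^2 - 102*h - 72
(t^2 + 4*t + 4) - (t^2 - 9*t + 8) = 13*t - 4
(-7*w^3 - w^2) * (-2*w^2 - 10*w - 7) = 14*w^5 + 72*w^4 + 59*w^3 + 7*w^2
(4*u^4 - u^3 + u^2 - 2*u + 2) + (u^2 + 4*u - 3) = 4*u^4 - u^3 + 2*u^2 + 2*u - 1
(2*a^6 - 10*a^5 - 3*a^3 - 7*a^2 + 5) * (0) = 0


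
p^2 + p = p*(p + 1)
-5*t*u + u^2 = u*(-5*t + u)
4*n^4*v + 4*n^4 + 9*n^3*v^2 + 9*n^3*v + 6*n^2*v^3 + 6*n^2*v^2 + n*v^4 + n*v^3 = (n + v)^2*(4*n + v)*(n*v + n)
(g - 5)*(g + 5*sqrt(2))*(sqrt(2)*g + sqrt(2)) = sqrt(2)*g^3 - 4*sqrt(2)*g^2 + 10*g^2 - 40*g - 5*sqrt(2)*g - 50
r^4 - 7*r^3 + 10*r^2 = r^2*(r - 5)*(r - 2)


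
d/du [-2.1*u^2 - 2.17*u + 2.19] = -4.2*u - 2.17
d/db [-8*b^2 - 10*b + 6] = -16*b - 10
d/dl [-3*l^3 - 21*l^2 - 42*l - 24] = -9*l^2 - 42*l - 42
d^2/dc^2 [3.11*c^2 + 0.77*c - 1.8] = 6.22000000000000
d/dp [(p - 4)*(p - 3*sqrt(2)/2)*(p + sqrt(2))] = 3*p^2 - 8*p - sqrt(2)*p - 3 + 2*sqrt(2)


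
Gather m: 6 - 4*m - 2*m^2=-2*m^2 - 4*m + 6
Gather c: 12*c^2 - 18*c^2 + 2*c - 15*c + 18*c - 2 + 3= -6*c^2 + 5*c + 1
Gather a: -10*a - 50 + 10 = -10*a - 40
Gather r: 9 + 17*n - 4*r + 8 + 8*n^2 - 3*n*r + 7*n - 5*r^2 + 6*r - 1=8*n^2 + 24*n - 5*r^2 + r*(2 - 3*n) + 16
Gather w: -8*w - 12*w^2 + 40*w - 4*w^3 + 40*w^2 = -4*w^3 + 28*w^2 + 32*w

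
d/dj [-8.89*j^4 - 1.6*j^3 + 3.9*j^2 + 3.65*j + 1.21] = -35.56*j^3 - 4.8*j^2 + 7.8*j + 3.65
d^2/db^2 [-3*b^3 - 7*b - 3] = -18*b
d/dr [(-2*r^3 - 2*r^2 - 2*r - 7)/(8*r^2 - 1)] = 2*(-8*r^4 + 11*r^2 + 58*r + 1)/(64*r^4 - 16*r^2 + 1)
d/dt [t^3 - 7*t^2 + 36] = t*(3*t - 14)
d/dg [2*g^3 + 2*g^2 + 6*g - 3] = 6*g^2 + 4*g + 6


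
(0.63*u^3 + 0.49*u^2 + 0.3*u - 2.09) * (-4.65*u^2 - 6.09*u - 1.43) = -2.9295*u^5 - 6.1152*u^4 - 5.28*u^3 + 7.1908*u^2 + 12.2991*u + 2.9887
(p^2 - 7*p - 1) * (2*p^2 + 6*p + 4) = 2*p^4 - 8*p^3 - 40*p^2 - 34*p - 4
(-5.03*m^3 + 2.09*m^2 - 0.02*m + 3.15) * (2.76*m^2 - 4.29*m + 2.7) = -13.8828*m^5 + 27.3471*m^4 - 22.6023*m^3 + 14.4228*m^2 - 13.5675*m + 8.505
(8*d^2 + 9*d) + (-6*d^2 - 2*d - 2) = 2*d^2 + 7*d - 2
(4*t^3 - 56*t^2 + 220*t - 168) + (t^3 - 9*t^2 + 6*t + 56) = 5*t^3 - 65*t^2 + 226*t - 112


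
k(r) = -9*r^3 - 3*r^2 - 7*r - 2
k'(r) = -27*r^2 - 6*r - 7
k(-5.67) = 1581.80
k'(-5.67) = -841.00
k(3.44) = -427.95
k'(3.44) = -347.15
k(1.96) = -95.01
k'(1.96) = -122.48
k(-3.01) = 237.33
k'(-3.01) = -233.56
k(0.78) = -13.56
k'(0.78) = -28.11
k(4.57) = -955.64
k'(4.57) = -598.31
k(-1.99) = 70.98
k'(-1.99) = -101.98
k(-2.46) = 131.05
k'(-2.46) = -155.63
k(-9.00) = 6379.00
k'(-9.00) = -2140.00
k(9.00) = -6869.00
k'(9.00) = -2248.00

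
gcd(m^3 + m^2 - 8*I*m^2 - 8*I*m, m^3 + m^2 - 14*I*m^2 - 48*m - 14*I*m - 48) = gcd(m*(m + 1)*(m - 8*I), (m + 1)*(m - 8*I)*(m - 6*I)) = m^2 + m*(1 - 8*I) - 8*I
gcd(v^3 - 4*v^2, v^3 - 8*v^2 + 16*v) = v^2 - 4*v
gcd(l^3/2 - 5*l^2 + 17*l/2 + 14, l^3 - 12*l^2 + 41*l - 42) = l - 7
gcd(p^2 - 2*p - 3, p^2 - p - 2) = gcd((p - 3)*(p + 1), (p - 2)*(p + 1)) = p + 1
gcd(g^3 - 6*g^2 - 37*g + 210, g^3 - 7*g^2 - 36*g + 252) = g^2 - g - 42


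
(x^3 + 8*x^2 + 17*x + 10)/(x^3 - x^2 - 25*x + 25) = (x^2 + 3*x + 2)/(x^2 - 6*x + 5)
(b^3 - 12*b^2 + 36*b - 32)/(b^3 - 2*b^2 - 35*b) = (-b^3 + 12*b^2 - 36*b + 32)/(b*(-b^2 + 2*b + 35))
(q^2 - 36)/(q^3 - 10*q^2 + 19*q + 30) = (q + 6)/(q^2 - 4*q - 5)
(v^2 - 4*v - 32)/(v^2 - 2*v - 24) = (v - 8)/(v - 6)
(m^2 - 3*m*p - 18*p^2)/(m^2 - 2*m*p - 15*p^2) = (-m + 6*p)/(-m + 5*p)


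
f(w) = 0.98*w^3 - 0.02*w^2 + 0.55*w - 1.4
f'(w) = 2.94*w^2 - 0.04*w + 0.55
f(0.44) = -1.08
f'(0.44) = 1.10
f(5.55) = 168.57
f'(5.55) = 90.89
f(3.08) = 28.74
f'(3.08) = 28.32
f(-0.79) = -2.33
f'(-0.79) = 2.42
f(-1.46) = -5.30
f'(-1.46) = 6.88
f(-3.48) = -44.86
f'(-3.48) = 36.29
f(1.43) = 2.21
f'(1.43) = 6.50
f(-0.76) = -2.26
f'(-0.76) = 2.28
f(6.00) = 212.86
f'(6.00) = 106.15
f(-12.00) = -1704.32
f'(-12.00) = 424.39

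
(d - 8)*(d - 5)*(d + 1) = d^3 - 12*d^2 + 27*d + 40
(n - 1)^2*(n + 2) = n^3 - 3*n + 2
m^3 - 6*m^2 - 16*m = m*(m - 8)*(m + 2)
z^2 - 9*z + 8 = (z - 8)*(z - 1)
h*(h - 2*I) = h^2 - 2*I*h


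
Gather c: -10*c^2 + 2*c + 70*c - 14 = -10*c^2 + 72*c - 14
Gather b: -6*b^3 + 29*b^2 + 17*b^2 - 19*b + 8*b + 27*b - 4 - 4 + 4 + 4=-6*b^3 + 46*b^2 + 16*b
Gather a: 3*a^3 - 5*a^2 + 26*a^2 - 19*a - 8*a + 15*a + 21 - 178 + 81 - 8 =3*a^3 + 21*a^2 - 12*a - 84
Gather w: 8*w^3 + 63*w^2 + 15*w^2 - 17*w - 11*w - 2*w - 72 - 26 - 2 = 8*w^3 + 78*w^2 - 30*w - 100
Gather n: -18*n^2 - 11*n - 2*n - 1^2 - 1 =-18*n^2 - 13*n - 2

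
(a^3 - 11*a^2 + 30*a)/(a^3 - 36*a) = (a - 5)/(a + 6)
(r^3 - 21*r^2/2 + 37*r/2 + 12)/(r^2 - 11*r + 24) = r + 1/2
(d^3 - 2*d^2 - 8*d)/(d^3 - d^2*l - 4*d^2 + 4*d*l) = (d + 2)/(d - l)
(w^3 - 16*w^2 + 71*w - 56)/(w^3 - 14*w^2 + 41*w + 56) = (w - 1)/(w + 1)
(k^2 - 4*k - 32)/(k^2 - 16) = (k - 8)/(k - 4)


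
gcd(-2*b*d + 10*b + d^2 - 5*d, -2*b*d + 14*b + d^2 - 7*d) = 2*b - d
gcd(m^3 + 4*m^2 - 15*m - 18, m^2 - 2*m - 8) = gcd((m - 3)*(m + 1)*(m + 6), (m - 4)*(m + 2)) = 1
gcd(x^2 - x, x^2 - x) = x^2 - x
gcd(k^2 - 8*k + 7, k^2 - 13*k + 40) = 1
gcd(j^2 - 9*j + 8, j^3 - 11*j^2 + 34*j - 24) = j - 1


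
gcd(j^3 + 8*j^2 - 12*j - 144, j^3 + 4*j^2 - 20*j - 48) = j^2 + 2*j - 24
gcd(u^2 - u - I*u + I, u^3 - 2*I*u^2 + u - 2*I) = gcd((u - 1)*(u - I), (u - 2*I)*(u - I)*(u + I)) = u - I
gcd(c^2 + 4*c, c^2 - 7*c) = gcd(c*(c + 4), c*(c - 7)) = c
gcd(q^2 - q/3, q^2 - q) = q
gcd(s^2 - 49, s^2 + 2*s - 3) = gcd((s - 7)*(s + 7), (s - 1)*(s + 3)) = 1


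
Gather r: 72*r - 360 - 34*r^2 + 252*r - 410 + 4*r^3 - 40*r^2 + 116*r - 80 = 4*r^3 - 74*r^2 + 440*r - 850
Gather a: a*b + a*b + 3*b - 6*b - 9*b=2*a*b - 12*b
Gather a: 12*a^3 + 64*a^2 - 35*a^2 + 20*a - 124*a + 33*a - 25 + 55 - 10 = 12*a^3 + 29*a^2 - 71*a + 20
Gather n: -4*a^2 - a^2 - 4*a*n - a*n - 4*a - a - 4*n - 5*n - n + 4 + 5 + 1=-5*a^2 - 5*a + n*(-5*a - 10) + 10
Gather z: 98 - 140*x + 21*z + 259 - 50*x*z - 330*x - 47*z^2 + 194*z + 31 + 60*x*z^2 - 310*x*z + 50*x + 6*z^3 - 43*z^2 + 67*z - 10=-420*x + 6*z^3 + z^2*(60*x - 90) + z*(282 - 360*x) + 378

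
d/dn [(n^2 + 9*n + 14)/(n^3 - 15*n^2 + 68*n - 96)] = (-n^4 - 18*n^3 + 161*n^2 + 228*n - 1816)/(n^6 - 30*n^5 + 361*n^4 - 2232*n^3 + 7504*n^2 - 13056*n + 9216)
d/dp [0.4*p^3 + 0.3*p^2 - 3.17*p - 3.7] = 1.2*p^2 + 0.6*p - 3.17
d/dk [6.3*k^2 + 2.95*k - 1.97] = 12.6*k + 2.95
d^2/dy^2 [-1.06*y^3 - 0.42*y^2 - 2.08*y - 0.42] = -6.36*y - 0.84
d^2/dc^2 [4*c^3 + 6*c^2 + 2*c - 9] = 24*c + 12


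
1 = 1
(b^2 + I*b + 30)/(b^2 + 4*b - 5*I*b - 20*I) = (b + 6*I)/(b + 4)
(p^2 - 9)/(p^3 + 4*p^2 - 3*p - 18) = (p - 3)/(p^2 + p - 6)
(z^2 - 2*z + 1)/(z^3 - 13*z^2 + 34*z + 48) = (z^2 - 2*z + 1)/(z^3 - 13*z^2 + 34*z + 48)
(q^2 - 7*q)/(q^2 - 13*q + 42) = q/(q - 6)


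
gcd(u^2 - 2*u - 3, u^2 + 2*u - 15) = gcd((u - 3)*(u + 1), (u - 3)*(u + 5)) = u - 3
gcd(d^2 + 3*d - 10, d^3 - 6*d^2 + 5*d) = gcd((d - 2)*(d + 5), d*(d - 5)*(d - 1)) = 1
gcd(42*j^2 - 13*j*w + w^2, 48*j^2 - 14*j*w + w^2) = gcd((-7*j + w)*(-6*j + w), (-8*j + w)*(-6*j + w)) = -6*j + w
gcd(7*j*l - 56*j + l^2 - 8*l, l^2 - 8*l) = l - 8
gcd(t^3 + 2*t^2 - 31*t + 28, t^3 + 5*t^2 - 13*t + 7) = t^2 + 6*t - 7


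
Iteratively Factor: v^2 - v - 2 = (v + 1)*(v - 2)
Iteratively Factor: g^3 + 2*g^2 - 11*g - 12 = (g - 3)*(g^2 + 5*g + 4) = (g - 3)*(g + 1)*(g + 4)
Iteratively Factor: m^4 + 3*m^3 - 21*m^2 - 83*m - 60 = (m + 3)*(m^3 - 21*m - 20) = (m + 3)*(m + 4)*(m^2 - 4*m - 5) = (m + 1)*(m + 3)*(m + 4)*(m - 5)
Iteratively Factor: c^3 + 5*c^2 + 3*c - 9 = (c + 3)*(c^2 + 2*c - 3) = (c - 1)*(c + 3)*(c + 3)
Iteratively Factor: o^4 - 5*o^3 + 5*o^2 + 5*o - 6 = (o - 2)*(o^3 - 3*o^2 - o + 3) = (o - 3)*(o - 2)*(o^2 - 1) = (o - 3)*(o - 2)*(o - 1)*(o + 1)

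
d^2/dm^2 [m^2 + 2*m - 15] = 2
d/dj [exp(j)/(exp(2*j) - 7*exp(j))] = -exp(j)/(exp(j) - 7)^2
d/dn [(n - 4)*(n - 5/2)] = 2*n - 13/2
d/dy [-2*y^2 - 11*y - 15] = -4*y - 11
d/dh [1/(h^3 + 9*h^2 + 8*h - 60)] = (-3*h^2 - 18*h - 8)/(h^3 + 9*h^2 + 8*h - 60)^2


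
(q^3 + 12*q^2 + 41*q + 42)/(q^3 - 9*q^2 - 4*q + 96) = (q^2 + 9*q + 14)/(q^2 - 12*q + 32)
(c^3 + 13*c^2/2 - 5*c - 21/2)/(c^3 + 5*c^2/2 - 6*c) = (c^2 + 8*c + 7)/(c*(c + 4))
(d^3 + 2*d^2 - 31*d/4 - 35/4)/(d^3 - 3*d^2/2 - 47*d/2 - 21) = (d - 5/2)/(d - 6)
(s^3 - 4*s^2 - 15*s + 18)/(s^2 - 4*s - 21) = (s^2 - 7*s + 6)/(s - 7)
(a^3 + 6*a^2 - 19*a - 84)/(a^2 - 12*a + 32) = (a^2 + 10*a + 21)/(a - 8)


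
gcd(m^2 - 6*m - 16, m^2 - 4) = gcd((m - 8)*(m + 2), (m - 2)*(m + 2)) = m + 2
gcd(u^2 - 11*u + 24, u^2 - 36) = 1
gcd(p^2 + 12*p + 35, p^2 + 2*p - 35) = p + 7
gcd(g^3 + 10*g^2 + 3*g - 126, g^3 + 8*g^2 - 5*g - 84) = g^2 + 4*g - 21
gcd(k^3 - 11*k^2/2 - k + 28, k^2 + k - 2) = k + 2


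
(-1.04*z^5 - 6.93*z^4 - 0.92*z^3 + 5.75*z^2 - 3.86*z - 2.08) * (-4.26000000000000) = 4.4304*z^5 + 29.5218*z^4 + 3.9192*z^3 - 24.495*z^2 + 16.4436*z + 8.8608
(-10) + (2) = -8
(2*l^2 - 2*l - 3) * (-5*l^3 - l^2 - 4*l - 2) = -10*l^5 + 8*l^4 + 9*l^3 + 7*l^2 + 16*l + 6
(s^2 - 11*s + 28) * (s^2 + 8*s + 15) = s^4 - 3*s^3 - 45*s^2 + 59*s + 420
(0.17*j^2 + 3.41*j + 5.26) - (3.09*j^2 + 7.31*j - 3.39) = -2.92*j^2 - 3.9*j + 8.65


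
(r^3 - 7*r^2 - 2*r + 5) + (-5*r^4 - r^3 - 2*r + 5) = -5*r^4 - 7*r^2 - 4*r + 10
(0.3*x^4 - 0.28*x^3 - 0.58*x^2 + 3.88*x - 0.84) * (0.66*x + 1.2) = 0.198*x^5 + 0.1752*x^4 - 0.7188*x^3 + 1.8648*x^2 + 4.1016*x - 1.008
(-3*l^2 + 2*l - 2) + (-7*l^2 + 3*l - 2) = -10*l^2 + 5*l - 4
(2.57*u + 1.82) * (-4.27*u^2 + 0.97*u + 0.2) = -10.9739*u^3 - 5.2785*u^2 + 2.2794*u + 0.364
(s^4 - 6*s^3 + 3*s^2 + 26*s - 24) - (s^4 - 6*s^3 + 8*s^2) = -5*s^2 + 26*s - 24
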